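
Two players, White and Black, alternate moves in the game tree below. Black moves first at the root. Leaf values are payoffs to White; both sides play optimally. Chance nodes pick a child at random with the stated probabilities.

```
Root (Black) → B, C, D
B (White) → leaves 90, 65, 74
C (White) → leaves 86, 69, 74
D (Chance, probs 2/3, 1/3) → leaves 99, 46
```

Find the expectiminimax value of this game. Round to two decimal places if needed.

81.33

B (White): max(90, 65, 74) = 90
C (White): max(86, 69, 74) = 86
D (Chance): 2/3·99 + 1/3·46 = 81.33
Root (Black): min(90, 86, 81.33) = 81.33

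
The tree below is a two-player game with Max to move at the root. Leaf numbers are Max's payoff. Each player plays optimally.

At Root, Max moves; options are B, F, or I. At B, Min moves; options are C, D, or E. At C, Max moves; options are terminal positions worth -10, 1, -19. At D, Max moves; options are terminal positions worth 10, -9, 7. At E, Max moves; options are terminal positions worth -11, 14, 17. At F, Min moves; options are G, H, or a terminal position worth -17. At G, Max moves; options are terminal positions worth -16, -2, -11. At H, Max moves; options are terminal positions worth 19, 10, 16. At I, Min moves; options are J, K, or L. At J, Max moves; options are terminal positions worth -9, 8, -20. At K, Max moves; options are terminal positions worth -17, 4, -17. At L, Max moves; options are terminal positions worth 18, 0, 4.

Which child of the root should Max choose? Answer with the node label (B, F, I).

I

C (Max): max(-10, 1, -19) = 1
D (Max): max(10, -9, 7) = 10
E (Max): max(-11, 14, 17) = 17
B (Min): min(1, 10, 17) = 1
G (Max): max(-16, -2, -11) = -2
H (Max): max(19, 10, 16) = 19
F (Min): min(-2, 19, -17) = -17
J (Max): max(-9, 8, -20) = 8
K (Max): max(-17, 4, -17) = 4
L (Max): max(18, 0, 4) = 18
I (Min): min(8, 4, 18) = 4
Root (Max): max(1, -17, 4) = 4
Max picks the child with the highest value: I (value 4).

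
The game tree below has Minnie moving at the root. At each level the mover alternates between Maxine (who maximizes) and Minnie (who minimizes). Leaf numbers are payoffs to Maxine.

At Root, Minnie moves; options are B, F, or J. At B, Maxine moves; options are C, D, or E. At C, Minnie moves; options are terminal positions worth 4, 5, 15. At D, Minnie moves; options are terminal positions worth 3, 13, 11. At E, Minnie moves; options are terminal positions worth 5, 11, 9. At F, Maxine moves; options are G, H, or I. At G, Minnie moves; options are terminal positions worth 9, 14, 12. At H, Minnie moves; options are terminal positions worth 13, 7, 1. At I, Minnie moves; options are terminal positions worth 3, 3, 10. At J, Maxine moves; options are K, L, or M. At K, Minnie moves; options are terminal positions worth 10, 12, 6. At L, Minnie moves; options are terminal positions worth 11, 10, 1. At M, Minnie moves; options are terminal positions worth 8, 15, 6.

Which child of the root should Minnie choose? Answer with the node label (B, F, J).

C (Minnie): min(4, 5, 15) = 4
D (Minnie): min(3, 13, 11) = 3
E (Minnie): min(5, 11, 9) = 5
B (Maxine): max(4, 3, 5) = 5
G (Minnie): min(9, 14, 12) = 9
H (Minnie): min(13, 7, 1) = 1
I (Minnie): min(3, 3, 10) = 3
F (Maxine): max(9, 1, 3) = 9
K (Minnie): min(10, 12, 6) = 6
L (Minnie): min(11, 10, 1) = 1
M (Minnie): min(8, 15, 6) = 6
J (Maxine): max(6, 1, 6) = 6
Root (Minnie): min(5, 9, 6) = 5
Minnie picks the child with the lowest value: B (value 5).

B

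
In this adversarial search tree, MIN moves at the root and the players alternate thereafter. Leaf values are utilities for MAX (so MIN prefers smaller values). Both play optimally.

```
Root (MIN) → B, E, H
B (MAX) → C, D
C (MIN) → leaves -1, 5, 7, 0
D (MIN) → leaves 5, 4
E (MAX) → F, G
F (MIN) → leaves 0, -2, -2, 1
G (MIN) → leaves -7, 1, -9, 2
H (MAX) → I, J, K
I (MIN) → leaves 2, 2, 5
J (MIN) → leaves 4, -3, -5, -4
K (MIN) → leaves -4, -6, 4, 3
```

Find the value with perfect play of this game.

-2

C (MIN): min(-1, 5, 7, 0) = -1
D (MIN): min(5, 4) = 4
B (MAX): max(-1, 4) = 4
F (MIN): min(0, -2, -2, 1) = -2
G (MIN): min(-7, 1, -9, 2) = -9
E (MAX): max(-2, -9) = -2
I (MIN): min(2, 2, 5) = 2
J (MIN): min(4, -3, -5, -4) = -5
K (MIN): min(-4, -6, 4, 3) = -6
H (MAX): max(2, -5, -6) = 2
Root (MIN): min(4, -2, 2) = -2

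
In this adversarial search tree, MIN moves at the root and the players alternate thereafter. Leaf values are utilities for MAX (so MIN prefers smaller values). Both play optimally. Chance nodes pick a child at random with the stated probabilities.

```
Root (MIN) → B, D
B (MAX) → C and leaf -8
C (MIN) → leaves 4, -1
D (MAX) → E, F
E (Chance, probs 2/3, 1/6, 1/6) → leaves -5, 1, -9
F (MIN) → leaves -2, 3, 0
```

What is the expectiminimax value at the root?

-2

C (MIN): min(4, -1) = -1
B (MAX): max(-1, -8) = -1
E (Chance): 2/3·-5 + 1/6·1 + 1/6·-9 = -4.67
F (MIN): min(-2, 3, 0) = -2
D (MAX): max(-4.67, -2) = -2
Root (MIN): min(-1, -2) = -2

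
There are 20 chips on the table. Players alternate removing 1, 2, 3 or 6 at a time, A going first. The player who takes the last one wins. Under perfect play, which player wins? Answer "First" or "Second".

Second

Compute winning (W) and losing (L) positions by backward induction:
i:   0  1  2  3  4  5  6  7  8  9 10 11 12 13 14 15 16 17 18 19 20
     L  W  W  W  L  W  W  W  L  W  W  W  L  W  W  W  L  W  W  W  L
Position 20 is L, so the second player wins.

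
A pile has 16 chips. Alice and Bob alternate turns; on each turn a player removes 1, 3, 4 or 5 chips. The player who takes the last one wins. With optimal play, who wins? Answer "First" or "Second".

Mark each pile size as W (mover wins) or L (mover loses):
i:   0  1  2  3  4  5  6  7  8  9 10 11 12 13 14 15 16
     L  W  L  W  W  W  W  W  L  W  L  W  W  W  W  W  L
Position 16 is L, so the second player wins.

Second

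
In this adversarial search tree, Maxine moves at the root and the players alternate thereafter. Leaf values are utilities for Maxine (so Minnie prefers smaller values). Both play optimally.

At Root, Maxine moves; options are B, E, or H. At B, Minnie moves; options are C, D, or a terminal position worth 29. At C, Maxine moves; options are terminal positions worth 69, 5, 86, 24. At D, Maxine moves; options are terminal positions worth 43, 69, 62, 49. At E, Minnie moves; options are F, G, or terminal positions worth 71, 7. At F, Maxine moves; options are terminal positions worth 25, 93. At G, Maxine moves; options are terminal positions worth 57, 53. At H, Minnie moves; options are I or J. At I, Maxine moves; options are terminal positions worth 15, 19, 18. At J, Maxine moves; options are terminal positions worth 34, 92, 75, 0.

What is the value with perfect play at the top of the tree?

C (Maxine): max(69, 5, 86, 24) = 86
D (Maxine): max(43, 69, 62, 49) = 69
B (Minnie): min(86, 69, 29) = 29
F (Maxine): max(25, 93) = 93
G (Maxine): max(57, 53) = 57
E (Minnie): min(93, 57, 71, 7) = 7
I (Maxine): max(15, 19, 18) = 19
J (Maxine): max(34, 92, 75, 0) = 92
H (Minnie): min(19, 92) = 19
Root (Maxine): max(29, 7, 19) = 29

29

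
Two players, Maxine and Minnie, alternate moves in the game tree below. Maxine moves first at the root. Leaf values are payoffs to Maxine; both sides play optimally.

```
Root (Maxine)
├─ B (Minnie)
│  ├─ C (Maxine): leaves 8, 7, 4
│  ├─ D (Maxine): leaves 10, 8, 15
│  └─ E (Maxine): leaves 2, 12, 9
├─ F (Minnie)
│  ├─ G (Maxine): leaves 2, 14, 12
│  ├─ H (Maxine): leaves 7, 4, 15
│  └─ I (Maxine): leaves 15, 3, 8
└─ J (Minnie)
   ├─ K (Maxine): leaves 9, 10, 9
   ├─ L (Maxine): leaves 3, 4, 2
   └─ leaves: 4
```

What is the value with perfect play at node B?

C: max(8, 7, 4) = 8
D: max(10, 8, 15) = 15
E: max(2, 12, 9) = 12
B: min(8, 15, 12) = 8

8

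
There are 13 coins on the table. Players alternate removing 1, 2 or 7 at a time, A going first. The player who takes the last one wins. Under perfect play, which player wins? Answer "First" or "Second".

W/L table (W = player to move can force a win):
i:   0  1  2  3  4  5  6  7  8  9 10 11 12 13
     L  W  W  L  W  W  L  W  W  L  W  W  L  W
Position 13 is W, so the first player wins.

First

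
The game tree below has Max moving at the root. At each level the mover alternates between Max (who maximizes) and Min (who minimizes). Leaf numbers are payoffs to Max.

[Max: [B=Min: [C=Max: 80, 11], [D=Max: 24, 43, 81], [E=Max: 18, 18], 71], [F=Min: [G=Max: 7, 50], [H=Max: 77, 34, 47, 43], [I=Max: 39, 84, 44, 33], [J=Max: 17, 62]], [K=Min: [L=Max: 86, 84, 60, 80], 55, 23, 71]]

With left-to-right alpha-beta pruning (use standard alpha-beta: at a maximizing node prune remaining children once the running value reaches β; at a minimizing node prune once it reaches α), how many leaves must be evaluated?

21

C [α=-∞,β=+∞]: v=80
D [α=-∞,β=80]: v=81
E [α=-∞,β=80]: v=18
B [α=-∞,β=+∞]: v=18
G [α=18,β=+∞]: v=50
H [α=18,β=50]: v=77 after child 1 ≥ β → β-cutoff, skip 3
I [α=18,β=50]: v=84 after child 2 ≥ β → β-cutoff, skip 2
J [α=18,β=50]: v=62
F [α=18,β=+∞]: v=50
L [α=50,β=+∞]: v=86
K [α=50,β=+∞]: v=23 after child 3 ≤ α → α-cutoff, skip 1
Root [α=-∞,β=+∞]: v=50
Leaves evaluated: 21 of 27.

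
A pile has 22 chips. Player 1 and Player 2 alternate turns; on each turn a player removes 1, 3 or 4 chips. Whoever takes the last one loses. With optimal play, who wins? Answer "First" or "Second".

Second

i:   0  1  2  3  4  5  6  7  8  9 10 11 12 13 14 15 16 17 18 19 20 21 22
     W  L  W  L  W  W  W  W  L  W  L  W  W  W  W  L  W  L  W  W  W  W  L
Position 22 is L, so the second player wins.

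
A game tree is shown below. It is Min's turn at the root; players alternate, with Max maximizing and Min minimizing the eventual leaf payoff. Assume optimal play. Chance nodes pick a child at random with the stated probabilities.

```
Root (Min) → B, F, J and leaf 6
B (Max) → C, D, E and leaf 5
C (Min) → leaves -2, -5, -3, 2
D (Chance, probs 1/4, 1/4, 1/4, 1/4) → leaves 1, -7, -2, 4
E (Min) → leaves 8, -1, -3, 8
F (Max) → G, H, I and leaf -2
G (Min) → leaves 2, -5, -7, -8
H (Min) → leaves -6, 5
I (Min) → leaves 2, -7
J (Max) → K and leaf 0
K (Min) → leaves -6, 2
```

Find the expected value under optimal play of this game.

-2

C (Min): min(-2, -5, -3, 2) = -5
D (Chance): 1/4·1 + 1/4·-7 + 1/4·-2 + 1/4·4 = -1
E (Min): min(8, -1, -3, 8) = -3
B (Max): max(-5, -1, -3, 5) = 5
G (Min): min(2, -5, -7, -8) = -8
H (Min): min(-6, 5) = -6
I (Min): min(2, -7) = -7
F (Max): max(-8, -6, -7, -2) = -2
K (Min): min(-6, 2) = -6
J (Max): max(-6, 0) = 0
Root (Min): min(5, -2, 0, 6) = -2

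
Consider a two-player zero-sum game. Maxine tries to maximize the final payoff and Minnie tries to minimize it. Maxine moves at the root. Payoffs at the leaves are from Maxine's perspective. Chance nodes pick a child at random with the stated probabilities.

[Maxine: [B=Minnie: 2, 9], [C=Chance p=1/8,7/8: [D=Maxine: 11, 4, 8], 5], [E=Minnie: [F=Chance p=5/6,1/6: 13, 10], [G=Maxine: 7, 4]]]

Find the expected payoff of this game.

7

B (Minnie): min(2, 9) = 2
D (Maxine): max(11, 4, 8) = 11
C (Chance): 1/8·11 + 7/8·5 = 5.75
F (Chance): 5/6·13 + 1/6·10 = 12.5
G (Maxine): max(7, 4) = 7
E (Minnie): min(12.5, 7) = 7
Root (Maxine): max(2, 5.75, 7) = 7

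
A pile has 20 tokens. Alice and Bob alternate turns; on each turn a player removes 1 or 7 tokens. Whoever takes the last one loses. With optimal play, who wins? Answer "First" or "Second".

Compute winning (W) and losing (L) positions by backward induction:
i:   0  1  2  3  4  5  6  7  8  9 10 11 12 13 14 15 16 17 18 19 20
     W  L  W  L  W  L  W  L  W  L  W  L  W  L  W  L  W  L  W  L  W
Position 20 is W, so the first player wins.

First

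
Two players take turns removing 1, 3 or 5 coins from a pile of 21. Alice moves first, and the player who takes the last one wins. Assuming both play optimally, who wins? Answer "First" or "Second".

W/L table (W = player to move can force a win):
i:   0  1  2  3  4  5  6  7  8  9 10 11 12 13 14 15 16 17 18 19 20 21
     L  W  L  W  L  W  L  W  L  W  L  W  L  W  L  W  L  W  L  W  L  W
Position 21 is W, so the first player wins.

First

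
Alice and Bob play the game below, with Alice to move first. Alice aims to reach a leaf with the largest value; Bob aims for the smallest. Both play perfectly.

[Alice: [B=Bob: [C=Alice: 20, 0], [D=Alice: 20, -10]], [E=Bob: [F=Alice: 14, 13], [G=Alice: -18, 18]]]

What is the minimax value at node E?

F: max(14, 13) = 14
G: max(-18, 18) = 18
E: min(14, 18) = 14

14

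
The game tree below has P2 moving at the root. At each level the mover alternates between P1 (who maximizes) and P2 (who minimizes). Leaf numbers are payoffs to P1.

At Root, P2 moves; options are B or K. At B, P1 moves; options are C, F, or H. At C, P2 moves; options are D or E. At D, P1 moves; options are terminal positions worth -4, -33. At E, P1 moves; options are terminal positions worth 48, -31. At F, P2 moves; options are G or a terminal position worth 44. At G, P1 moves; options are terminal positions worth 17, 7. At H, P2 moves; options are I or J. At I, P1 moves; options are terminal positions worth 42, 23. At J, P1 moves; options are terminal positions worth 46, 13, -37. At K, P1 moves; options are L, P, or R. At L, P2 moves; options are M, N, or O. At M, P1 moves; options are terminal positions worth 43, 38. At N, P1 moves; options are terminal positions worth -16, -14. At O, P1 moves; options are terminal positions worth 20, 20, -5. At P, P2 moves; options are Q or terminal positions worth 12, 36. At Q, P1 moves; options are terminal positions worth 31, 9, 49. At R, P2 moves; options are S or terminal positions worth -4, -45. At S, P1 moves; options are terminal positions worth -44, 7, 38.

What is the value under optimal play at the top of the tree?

D (P1): max(-4, -33) = -4
E (P1): max(48, -31) = 48
C (P2): min(-4, 48) = -4
G (P1): max(17, 7) = 17
F (P2): min(17, 44) = 17
I (P1): max(42, 23) = 42
J (P1): max(46, 13, -37) = 46
H (P2): min(42, 46) = 42
B (P1): max(-4, 17, 42) = 42
M (P1): max(43, 38) = 43
N (P1): max(-16, -14) = -14
O (P1): max(20, 20, -5) = 20
L (P2): min(43, -14, 20) = -14
Q (P1): max(31, 9, 49) = 49
P (P2): min(49, 12, 36) = 12
S (P1): max(-44, 7, 38) = 38
R (P2): min(38, -4, -45) = -45
K (P1): max(-14, 12, -45) = 12
Root (P2): min(42, 12) = 12

12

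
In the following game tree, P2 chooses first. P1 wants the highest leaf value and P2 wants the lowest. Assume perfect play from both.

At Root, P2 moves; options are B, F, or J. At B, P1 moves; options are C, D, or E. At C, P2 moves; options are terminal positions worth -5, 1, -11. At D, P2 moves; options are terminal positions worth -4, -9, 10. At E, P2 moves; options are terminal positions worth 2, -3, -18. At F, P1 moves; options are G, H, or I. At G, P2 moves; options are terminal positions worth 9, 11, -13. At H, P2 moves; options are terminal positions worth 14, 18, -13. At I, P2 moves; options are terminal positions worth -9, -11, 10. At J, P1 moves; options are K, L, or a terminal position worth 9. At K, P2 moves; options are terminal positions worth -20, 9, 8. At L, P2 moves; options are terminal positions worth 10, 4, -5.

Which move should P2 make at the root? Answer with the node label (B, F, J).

C (P2): min(-5, 1, -11) = -11
D (P2): min(-4, -9, 10) = -9
E (P2): min(2, -3, -18) = -18
B (P1): max(-11, -9, -18) = -9
G (P2): min(9, 11, -13) = -13
H (P2): min(14, 18, -13) = -13
I (P2): min(-9, -11, 10) = -11
F (P1): max(-13, -13, -11) = -11
K (P2): min(-20, 9, 8) = -20
L (P2): min(10, 4, -5) = -5
J (P1): max(-20, -5, 9) = 9
Root (P2): min(-9, -11, 9) = -11
P2 picks the child with the lowest value: F (value -11).

F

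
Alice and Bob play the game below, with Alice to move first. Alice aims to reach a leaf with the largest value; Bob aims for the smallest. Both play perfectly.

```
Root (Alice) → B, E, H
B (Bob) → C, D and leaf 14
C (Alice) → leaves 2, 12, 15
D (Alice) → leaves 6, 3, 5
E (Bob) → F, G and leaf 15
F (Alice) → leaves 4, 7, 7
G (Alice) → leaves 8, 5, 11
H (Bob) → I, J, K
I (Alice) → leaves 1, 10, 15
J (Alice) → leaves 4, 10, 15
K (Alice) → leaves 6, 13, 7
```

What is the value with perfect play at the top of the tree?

13

C (Alice): max(2, 12, 15) = 15
D (Alice): max(6, 3, 5) = 6
B (Bob): min(15, 6, 14) = 6
F (Alice): max(4, 7, 7) = 7
G (Alice): max(8, 5, 11) = 11
E (Bob): min(7, 11, 15) = 7
I (Alice): max(1, 10, 15) = 15
J (Alice): max(4, 10, 15) = 15
K (Alice): max(6, 13, 7) = 13
H (Bob): min(15, 15, 13) = 13
Root (Alice): max(6, 7, 13) = 13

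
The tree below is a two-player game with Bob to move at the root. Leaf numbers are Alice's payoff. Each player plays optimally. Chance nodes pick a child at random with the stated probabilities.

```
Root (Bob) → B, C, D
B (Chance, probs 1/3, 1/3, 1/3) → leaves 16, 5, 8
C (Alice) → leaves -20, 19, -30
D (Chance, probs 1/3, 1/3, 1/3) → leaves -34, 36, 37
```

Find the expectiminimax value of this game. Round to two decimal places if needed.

9.67

B (Chance): 1/3·16 + 1/3·5 + 1/3·8 = 9.67
C (Alice): max(-20, 19, -30) = 19
D (Chance): 1/3·-34 + 1/3·36 + 1/3·37 = 13
Root (Bob): min(9.67, 19, 13) = 9.67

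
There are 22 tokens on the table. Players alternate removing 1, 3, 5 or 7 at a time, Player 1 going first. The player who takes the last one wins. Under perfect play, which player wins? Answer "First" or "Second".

Second

W/L table (W = player to move can force a win):
i:   0  1  2  3  4  5  6  7  8  9 10 11 12 13 14 15 16 17 18 19 20 21 22
     L  W  L  W  L  W  L  W  L  W  L  W  L  W  L  W  L  W  L  W  L  W  L
Position 22 is L, so the second player wins.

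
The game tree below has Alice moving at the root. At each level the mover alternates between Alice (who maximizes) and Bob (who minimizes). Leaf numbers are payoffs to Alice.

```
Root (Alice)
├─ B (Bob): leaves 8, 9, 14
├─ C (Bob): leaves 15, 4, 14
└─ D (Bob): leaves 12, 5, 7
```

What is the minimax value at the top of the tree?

B (Bob): min(8, 9, 14) = 8
C (Bob): min(15, 4, 14) = 4
D (Bob): min(12, 5, 7) = 5
Root (Alice): max(8, 4, 5) = 8

8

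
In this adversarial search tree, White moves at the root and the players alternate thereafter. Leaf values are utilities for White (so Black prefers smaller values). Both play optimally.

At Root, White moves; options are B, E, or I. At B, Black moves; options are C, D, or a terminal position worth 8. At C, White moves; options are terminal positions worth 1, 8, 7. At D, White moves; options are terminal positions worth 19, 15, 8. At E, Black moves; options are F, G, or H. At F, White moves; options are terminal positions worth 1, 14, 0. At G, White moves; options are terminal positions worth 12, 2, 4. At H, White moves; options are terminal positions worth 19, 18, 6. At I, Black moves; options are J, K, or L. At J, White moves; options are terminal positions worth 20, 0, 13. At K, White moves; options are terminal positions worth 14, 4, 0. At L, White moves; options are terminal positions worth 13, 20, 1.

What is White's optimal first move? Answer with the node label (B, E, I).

I

C (White): max(1, 8, 7) = 8
D (White): max(19, 15, 8) = 19
B (Black): min(8, 19, 8) = 8
F (White): max(1, 14, 0) = 14
G (White): max(12, 2, 4) = 12
H (White): max(19, 18, 6) = 19
E (Black): min(14, 12, 19) = 12
J (White): max(20, 0, 13) = 20
K (White): max(14, 4, 0) = 14
L (White): max(13, 20, 1) = 20
I (Black): min(20, 14, 20) = 14
Root (White): max(8, 12, 14) = 14
White picks the child with the highest value: I (value 14).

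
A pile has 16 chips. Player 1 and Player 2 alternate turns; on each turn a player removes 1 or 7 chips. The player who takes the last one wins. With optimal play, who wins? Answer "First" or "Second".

Second

i:   0  1  2  3  4  5  6  7  8  9 10 11 12 13 14 15 16
     L  W  L  W  L  W  L  W  L  W  L  W  L  W  L  W  L
Position 16 is L, so the second player wins.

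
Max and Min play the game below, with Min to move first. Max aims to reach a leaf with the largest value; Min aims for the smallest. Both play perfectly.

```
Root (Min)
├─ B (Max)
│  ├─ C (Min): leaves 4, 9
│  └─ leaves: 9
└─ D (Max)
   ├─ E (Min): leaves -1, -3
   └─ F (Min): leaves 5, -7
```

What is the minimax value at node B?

9

C: min(4, 9) = 4
B: max(4, 9) = 9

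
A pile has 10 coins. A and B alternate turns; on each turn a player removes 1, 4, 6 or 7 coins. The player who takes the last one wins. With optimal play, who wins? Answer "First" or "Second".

W/L table (W = player to move can force a win):
i:   0  1  2  3  4  5  6  7  8  9 10
     L  W  L  W  W  L  W  W  W  W  L
Position 10 is L, so the second player wins.

Second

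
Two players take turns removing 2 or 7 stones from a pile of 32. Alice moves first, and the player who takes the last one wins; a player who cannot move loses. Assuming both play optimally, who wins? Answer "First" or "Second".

Second

i:   0  1  2  3  4  5  6  7  8  9 10 11 12 13 14 15 16 17 18 19 20 21 22 23 24 25 26 27 28 29 30 31 32
     L  L  W  W  L  L  W  W  W  L  L  W  W  L  L  W  W  W  L  L  W  W  L  L  W  W  W  L  L  W  W  L  L
Position 32 is L, so the second player wins.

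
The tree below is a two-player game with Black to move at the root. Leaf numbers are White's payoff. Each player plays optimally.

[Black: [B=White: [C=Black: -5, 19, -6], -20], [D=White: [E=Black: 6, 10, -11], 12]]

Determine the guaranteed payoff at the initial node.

-6

C (Black): min(-5, 19, -6) = -6
B (White): max(-6, -20) = -6
E (Black): min(6, 10, -11) = -11
D (White): max(-11, 12) = 12
Root (Black): min(-6, 12) = -6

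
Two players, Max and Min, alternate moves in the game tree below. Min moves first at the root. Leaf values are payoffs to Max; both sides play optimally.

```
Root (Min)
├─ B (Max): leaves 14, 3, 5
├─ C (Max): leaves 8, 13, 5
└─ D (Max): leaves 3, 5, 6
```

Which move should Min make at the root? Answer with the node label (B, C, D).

D

B (Max): max(14, 3, 5) = 14
C (Max): max(8, 13, 5) = 13
D (Max): max(3, 5, 6) = 6
Root (Min): min(14, 13, 6) = 6
Min picks the child with the lowest value: D (value 6).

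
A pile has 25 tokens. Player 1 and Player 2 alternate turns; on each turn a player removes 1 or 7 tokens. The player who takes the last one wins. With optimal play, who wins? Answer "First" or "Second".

i:   0  1  2  3  4  5  6  7  8  9 10 11 12 13 14 15 16 17 18 19 20 21 22 23 24 25
     L  W  L  W  L  W  L  W  L  W  L  W  L  W  L  W  L  W  L  W  L  W  L  W  L  W
Position 25 is W, so the first player wins.

First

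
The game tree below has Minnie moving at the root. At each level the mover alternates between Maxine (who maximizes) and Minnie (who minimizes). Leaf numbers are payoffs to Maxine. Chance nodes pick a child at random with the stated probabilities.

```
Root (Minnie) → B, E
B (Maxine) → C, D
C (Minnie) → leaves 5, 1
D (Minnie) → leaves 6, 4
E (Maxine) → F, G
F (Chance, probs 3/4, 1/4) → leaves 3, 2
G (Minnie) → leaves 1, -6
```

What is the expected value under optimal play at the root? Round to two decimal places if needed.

2.75

C (Minnie): min(5, 1) = 1
D (Minnie): min(6, 4) = 4
B (Maxine): max(1, 4) = 4
F (Chance): 3/4·3 + 1/4·2 = 2.75
G (Minnie): min(1, -6) = -6
E (Maxine): max(2.75, -6) = 2.75
Root (Minnie): min(4, 2.75) = 2.75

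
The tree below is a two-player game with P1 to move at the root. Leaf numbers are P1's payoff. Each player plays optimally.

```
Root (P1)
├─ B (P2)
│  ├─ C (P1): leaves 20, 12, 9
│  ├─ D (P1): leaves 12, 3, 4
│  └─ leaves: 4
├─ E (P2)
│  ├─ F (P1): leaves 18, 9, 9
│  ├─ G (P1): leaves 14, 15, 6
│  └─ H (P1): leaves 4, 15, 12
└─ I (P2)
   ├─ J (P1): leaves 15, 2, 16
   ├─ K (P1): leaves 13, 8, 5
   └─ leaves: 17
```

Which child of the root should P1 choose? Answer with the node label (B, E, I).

E

C (P1): max(20, 12, 9) = 20
D (P1): max(12, 3, 4) = 12
B (P2): min(20, 12, 4) = 4
F (P1): max(18, 9, 9) = 18
G (P1): max(14, 15, 6) = 15
H (P1): max(4, 15, 12) = 15
E (P2): min(18, 15, 15) = 15
J (P1): max(15, 2, 16) = 16
K (P1): max(13, 8, 5) = 13
I (P2): min(16, 13, 17) = 13
Root (P1): max(4, 15, 13) = 15
P1 picks the child with the highest value: E (value 15).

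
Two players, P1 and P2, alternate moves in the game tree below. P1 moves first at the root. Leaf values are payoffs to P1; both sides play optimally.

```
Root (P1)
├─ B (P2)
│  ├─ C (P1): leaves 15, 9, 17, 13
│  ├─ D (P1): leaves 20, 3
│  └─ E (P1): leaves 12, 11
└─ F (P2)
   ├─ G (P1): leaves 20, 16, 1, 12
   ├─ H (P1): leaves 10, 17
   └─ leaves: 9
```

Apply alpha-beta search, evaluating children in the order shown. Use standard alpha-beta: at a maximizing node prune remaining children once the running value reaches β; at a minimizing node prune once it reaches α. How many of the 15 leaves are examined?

C [α=-∞,β=+∞]: v=17
D [α=-∞,β=17]: v=20 after child 1 ≥ β → β-cutoff, skip 1
E [α=-∞,β=17]: v=12
B [α=-∞,β=+∞]: v=12
G [α=12,β=+∞]: v=20
H [α=12,β=20]: v=17
F [α=12,β=+∞]: v=9
Root [α=-∞,β=+∞]: v=12
Leaves evaluated: 14 of 15.

14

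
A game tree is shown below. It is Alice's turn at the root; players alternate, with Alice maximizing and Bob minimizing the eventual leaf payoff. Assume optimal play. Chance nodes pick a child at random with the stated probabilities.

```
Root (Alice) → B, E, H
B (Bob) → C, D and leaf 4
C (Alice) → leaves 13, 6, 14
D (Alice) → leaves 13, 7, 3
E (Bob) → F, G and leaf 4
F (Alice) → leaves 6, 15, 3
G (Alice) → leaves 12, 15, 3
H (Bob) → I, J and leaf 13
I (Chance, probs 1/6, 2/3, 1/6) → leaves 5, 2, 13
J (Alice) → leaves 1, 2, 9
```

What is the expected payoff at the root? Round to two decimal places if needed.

C (Alice): max(13, 6, 14) = 14
D (Alice): max(13, 7, 3) = 13
B (Bob): min(14, 13, 4) = 4
F (Alice): max(6, 15, 3) = 15
G (Alice): max(12, 15, 3) = 15
E (Bob): min(15, 15, 4) = 4
I (Chance): 1/6·5 + 2/3·2 + 1/6·13 = 4.33
J (Alice): max(1, 2, 9) = 9
H (Bob): min(4.33, 9, 13) = 4.33
Root (Alice): max(4, 4, 4.33) = 4.33

4.33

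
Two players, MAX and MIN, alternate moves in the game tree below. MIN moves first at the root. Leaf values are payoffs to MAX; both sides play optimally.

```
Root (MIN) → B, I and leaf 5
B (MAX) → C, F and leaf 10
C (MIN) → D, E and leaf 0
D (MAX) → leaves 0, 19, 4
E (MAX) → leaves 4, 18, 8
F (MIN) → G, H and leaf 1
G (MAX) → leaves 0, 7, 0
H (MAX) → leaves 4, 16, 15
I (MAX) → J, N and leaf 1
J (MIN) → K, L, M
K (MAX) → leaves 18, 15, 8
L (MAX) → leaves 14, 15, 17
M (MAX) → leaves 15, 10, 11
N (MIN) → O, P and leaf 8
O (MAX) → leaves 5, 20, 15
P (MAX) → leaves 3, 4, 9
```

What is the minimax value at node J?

15

K: max(18, 15, 8) = 18
L: max(14, 15, 17) = 17
M: max(15, 10, 11) = 15
J: min(18, 17, 15) = 15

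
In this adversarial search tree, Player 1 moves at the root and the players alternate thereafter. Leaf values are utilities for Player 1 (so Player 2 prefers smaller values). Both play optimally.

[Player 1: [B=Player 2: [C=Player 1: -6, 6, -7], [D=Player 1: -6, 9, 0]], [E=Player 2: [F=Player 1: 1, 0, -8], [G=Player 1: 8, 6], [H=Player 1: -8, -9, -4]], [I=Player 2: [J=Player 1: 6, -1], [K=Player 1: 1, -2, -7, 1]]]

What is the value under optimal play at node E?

-4

F: max(1, 0, -8) = 1
G: max(8, 6) = 8
H: max(-8, -9, -4) = -4
E: min(1, 8, -4) = -4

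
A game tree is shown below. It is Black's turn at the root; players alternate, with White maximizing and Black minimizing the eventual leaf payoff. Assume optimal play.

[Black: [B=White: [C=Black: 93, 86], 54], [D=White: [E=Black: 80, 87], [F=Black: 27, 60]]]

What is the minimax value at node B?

C: min(93, 86) = 86
B: max(86, 54) = 86

86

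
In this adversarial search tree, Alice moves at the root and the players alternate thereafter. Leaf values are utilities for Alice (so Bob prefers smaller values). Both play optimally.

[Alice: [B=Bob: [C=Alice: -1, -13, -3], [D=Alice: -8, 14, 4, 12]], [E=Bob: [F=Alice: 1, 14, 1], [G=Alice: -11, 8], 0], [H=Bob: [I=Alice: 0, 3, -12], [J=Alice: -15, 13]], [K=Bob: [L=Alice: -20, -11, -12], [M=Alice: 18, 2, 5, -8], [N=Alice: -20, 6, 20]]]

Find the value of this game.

C (Alice): max(-1, -13, -3) = -1
D (Alice): max(-8, 14, 4, 12) = 14
B (Bob): min(-1, 14) = -1
F (Alice): max(1, 14, 1) = 14
G (Alice): max(-11, 8) = 8
E (Bob): min(14, 8, 0) = 0
I (Alice): max(0, 3, -12) = 3
J (Alice): max(-15, 13) = 13
H (Bob): min(3, 13) = 3
L (Alice): max(-20, -11, -12) = -11
M (Alice): max(18, 2, 5, -8) = 18
N (Alice): max(-20, 6, 20) = 20
K (Bob): min(-11, 18, 20) = -11
Root (Alice): max(-1, 0, 3, -11) = 3

3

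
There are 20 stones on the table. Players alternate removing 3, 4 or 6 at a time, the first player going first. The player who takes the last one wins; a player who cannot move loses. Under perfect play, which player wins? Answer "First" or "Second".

Positions where the player to move wins (W) vs loses (L):
i:   0  1  2  3  4  5  6  7  8  9 10 11 12 13 14 15 16 17 18 19 20
     L  L  L  W  W  W  W  W  W  L  L  L  W  W  W  W  W  W  L  L  L
Position 20 is L, so the second player wins.

Second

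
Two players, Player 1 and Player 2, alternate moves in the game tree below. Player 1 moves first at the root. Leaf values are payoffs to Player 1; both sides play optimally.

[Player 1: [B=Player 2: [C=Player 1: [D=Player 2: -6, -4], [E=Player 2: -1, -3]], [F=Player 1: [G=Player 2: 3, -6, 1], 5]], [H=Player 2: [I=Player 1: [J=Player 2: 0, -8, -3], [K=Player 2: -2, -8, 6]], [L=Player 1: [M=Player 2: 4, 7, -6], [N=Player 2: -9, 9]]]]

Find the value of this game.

-3

D (Player 2): min(-6, -4) = -6
E (Player 2): min(-1, -3) = -3
C (Player 1): max(-6, -3) = -3
G (Player 2): min(3, -6, 1) = -6
F (Player 1): max(-6, 5) = 5
B (Player 2): min(-3, 5) = -3
J (Player 2): min(0, -8, -3) = -8
K (Player 2): min(-2, -8, 6) = -8
I (Player 1): max(-8, -8) = -8
M (Player 2): min(4, 7, -6) = -6
N (Player 2): min(-9, 9) = -9
L (Player 1): max(-6, -9) = -6
H (Player 2): min(-8, -6) = -8
Root (Player 1): max(-3, -8) = -3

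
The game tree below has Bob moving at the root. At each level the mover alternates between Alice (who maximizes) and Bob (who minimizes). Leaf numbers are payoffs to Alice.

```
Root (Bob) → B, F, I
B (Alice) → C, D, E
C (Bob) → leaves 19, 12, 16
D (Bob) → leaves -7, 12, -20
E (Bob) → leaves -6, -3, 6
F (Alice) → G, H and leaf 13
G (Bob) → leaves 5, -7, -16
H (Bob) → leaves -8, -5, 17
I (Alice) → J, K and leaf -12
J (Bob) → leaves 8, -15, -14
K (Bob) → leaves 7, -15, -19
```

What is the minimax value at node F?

13

G: min(5, -7, -16) = -16
H: min(-8, -5, 17) = -8
F: max(-16, -8, 13) = 13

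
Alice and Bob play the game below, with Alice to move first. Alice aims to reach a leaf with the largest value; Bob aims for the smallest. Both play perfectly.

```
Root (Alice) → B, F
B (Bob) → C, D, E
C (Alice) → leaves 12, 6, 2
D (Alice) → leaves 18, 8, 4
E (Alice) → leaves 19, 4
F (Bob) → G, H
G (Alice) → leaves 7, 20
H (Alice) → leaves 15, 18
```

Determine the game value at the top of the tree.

C (Alice): max(12, 6, 2) = 12
D (Alice): max(18, 8, 4) = 18
E (Alice): max(19, 4) = 19
B (Bob): min(12, 18, 19) = 12
G (Alice): max(7, 20) = 20
H (Alice): max(15, 18) = 18
F (Bob): min(20, 18) = 18
Root (Alice): max(12, 18) = 18

18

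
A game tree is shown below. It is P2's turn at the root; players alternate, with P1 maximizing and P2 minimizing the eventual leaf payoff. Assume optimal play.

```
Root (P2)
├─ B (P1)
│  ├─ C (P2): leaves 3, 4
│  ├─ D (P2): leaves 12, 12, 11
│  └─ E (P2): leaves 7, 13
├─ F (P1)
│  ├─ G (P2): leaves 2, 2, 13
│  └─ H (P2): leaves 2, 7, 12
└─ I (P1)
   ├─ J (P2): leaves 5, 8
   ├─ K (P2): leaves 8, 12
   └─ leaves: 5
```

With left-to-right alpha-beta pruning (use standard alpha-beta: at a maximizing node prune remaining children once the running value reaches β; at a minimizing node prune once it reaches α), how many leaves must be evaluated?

C [α=-∞,β=+∞]: v=3
D [α=3,β=+∞]: v=11
E [α=11,β=+∞]: v=7 after child 1 ≤ α → α-cutoff, skip 1
B [α=-∞,β=+∞]: v=11
G [α=-∞,β=11]: v=2
H [α=2,β=11]: v=2 after child 1 ≤ α → α-cutoff, skip 2
F [α=-∞,β=11]: v=2
J [α=-∞,β=2]: v=5
I [α=-∞,β=2]: v=5 after child 1 ≥ β → β-cutoff, skip 2
Root [α=-∞,β=+∞]: v=2
Leaves evaluated: 12 of 18.

12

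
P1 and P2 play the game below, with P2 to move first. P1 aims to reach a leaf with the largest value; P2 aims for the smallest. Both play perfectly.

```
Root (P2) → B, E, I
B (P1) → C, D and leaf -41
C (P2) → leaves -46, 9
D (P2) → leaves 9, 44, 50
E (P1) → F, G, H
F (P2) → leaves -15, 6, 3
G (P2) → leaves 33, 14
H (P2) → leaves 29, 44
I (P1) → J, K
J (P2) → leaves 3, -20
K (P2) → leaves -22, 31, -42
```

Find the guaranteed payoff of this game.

-20

C (P2): min(-46, 9) = -46
D (P2): min(9, 44, 50) = 9
B (P1): max(-46, 9, -41) = 9
F (P2): min(-15, 6, 3) = -15
G (P2): min(33, 14) = 14
H (P2): min(29, 44) = 29
E (P1): max(-15, 14, 29) = 29
J (P2): min(3, -20) = -20
K (P2): min(-22, 31, -42) = -42
I (P1): max(-20, -42) = -20
Root (P2): min(9, 29, -20) = -20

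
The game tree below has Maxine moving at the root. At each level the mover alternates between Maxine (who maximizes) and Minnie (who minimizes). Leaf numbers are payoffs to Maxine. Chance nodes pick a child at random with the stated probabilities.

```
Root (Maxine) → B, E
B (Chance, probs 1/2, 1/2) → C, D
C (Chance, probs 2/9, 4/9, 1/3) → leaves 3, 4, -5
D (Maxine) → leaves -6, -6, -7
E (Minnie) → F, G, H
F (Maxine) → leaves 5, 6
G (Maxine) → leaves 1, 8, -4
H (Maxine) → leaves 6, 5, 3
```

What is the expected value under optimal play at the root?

6

C (Chance): 2/9·3 + 4/9·4 + 1/3·-5 = 0.78
D (Maxine): max(-6, -6, -7) = -6
B (Chance): 1/2·0.78 + 1/2·-6 = -2.61
F (Maxine): max(5, 6) = 6
G (Maxine): max(1, 8, -4) = 8
H (Maxine): max(6, 5, 3) = 6
E (Minnie): min(6, 8, 6) = 6
Root (Maxine): max(-2.61, 6) = 6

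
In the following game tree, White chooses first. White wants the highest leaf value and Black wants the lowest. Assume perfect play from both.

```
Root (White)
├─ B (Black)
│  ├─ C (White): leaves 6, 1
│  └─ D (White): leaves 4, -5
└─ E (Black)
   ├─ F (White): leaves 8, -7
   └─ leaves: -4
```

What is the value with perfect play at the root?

C (White): max(6, 1) = 6
D (White): max(4, -5) = 4
B (Black): min(6, 4) = 4
F (White): max(8, -7) = 8
E (Black): min(8, -4) = -4
Root (White): max(4, -4) = 4

4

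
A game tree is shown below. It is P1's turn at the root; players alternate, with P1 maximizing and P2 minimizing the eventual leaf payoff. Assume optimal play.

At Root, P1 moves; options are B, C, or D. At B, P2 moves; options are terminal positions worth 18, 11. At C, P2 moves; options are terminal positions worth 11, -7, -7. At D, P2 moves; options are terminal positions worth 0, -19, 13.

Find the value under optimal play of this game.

11

B (P2): min(18, 11) = 11
C (P2): min(11, -7, -7) = -7
D (P2): min(0, -19, 13) = -19
Root (P1): max(11, -7, -19) = 11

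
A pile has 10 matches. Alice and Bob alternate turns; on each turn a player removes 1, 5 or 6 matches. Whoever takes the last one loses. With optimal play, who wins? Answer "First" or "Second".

W/L table (W = player to move can force a win):
i:   0  1  2  3  4  5  6  7  8  9 10
     W  L  W  L  W  L  W  W  W  W  W
Position 10 is W, so the first player wins.

First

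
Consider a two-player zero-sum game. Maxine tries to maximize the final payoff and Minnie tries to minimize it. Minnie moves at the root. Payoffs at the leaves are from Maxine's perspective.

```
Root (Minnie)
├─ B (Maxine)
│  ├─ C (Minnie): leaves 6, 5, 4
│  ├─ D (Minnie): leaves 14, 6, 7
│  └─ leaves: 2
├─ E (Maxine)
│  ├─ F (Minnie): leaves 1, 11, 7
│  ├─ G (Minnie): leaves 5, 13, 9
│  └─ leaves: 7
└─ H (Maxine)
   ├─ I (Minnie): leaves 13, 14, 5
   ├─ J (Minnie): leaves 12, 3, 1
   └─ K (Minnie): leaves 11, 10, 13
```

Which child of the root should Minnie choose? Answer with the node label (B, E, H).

C (Minnie): min(6, 5, 4) = 4
D (Minnie): min(14, 6, 7) = 6
B (Maxine): max(4, 6, 2) = 6
F (Minnie): min(1, 11, 7) = 1
G (Minnie): min(5, 13, 9) = 5
E (Maxine): max(1, 5, 7) = 7
I (Minnie): min(13, 14, 5) = 5
J (Minnie): min(12, 3, 1) = 1
K (Minnie): min(11, 10, 13) = 10
H (Maxine): max(5, 1, 10) = 10
Root (Minnie): min(6, 7, 10) = 6
Minnie picks the child with the lowest value: B (value 6).

B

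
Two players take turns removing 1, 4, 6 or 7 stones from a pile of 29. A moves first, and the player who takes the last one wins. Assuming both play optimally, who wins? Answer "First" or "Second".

Compute winning (W) and losing (L) positions by backward induction:
i:   0  1  2  3  4  5  6  7  8  9 10 11 12 13 14 15 16 17 18 19 20 21 22 23 24 25 26 27 28 29
     L  W  L  W  W  L  W  W  W  W  L  W  W  L  W  L  W  W  L  W  W  W  W  L  W  W  L  W  L  W
Position 29 is W, so the first player wins.

First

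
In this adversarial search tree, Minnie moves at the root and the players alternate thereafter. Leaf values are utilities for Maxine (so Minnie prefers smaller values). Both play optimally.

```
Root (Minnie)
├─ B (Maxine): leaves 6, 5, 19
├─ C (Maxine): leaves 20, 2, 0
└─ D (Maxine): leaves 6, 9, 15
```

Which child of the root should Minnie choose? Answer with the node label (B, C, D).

D

B (Maxine): max(6, 5, 19) = 19
C (Maxine): max(20, 2, 0) = 20
D (Maxine): max(6, 9, 15) = 15
Root (Minnie): min(19, 20, 15) = 15
Minnie picks the child with the lowest value: D (value 15).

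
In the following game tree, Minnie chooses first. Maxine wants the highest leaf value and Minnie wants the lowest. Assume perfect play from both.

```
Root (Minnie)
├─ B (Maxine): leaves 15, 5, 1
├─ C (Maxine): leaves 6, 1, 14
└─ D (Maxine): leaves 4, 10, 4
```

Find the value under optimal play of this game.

B (Maxine): max(15, 5, 1) = 15
C (Maxine): max(6, 1, 14) = 14
D (Maxine): max(4, 10, 4) = 10
Root (Minnie): min(15, 14, 10) = 10

10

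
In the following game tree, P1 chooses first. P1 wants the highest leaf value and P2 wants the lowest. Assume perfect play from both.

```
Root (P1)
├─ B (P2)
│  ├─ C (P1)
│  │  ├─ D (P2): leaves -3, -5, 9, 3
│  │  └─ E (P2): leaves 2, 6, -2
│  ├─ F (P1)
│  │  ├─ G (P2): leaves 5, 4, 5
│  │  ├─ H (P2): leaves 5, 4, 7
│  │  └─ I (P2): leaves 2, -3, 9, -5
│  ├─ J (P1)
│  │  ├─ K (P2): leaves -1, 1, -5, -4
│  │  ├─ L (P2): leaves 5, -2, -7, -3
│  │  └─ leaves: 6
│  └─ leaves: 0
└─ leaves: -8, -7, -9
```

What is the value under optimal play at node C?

D: min(-3, -5, 9, 3) = -5
E: min(2, 6, -2) = -2
C: max(-5, -2) = -2

-2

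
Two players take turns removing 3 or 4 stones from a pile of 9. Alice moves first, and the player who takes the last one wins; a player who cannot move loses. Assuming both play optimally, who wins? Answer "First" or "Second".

W/L table (W = player to move can force a win):
i:   0  1  2  3  4  5  6  7  8  9
     L  L  L  W  W  W  W  L  L  L
Position 9 is L, so the second player wins.

Second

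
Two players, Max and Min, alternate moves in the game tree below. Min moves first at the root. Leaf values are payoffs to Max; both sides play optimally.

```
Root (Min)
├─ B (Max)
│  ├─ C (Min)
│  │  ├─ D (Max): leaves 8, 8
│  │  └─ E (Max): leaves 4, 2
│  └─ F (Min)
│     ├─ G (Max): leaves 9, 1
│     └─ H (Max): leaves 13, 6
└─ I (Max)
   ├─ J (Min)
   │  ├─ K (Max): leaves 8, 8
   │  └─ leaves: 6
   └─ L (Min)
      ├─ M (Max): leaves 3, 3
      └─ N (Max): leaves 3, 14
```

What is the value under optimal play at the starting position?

D (Max): max(8, 8) = 8
E (Max): max(4, 2) = 4
C (Min): min(8, 4) = 4
G (Max): max(9, 1) = 9
H (Max): max(13, 6) = 13
F (Min): min(9, 13) = 9
B (Max): max(4, 9) = 9
K (Max): max(8, 8) = 8
J (Min): min(8, 6) = 6
M (Max): max(3, 3) = 3
N (Max): max(3, 14) = 14
L (Min): min(3, 14) = 3
I (Max): max(6, 3) = 6
Root (Min): min(9, 6) = 6

6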